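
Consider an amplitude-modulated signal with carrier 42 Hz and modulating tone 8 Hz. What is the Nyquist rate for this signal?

AM sidebands sit at fc ± fm = 34 Hz and 50 Hz.
Highest-frequency component: 50 Hz.
Nyquist rate = 2 × 50 Hz = 100 Hz.

100 Hz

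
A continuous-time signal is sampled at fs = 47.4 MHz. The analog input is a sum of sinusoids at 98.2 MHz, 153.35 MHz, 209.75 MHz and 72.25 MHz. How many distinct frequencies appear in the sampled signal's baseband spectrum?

fs/2 = 23.7 MHz.
98.2 MHz mod fs = 3.4 MHz.
3.4 MHz ≤ fs/2 = 23.7 MHz, appears at 3.4 MHz.
153.35 MHz mod fs = 11.15 MHz.
11.15 MHz ≤ fs/2 = 23.7 MHz, appears at 11.15 MHz.
209.75 MHz mod fs = 20.15 MHz.
20.15 MHz ≤ fs/2 = 23.7 MHz, appears at 20.15 MHz.
72.25 MHz mod fs = 24.85 MHz.
24.85 MHz > fs/2 = 23.7 MHz, folds to fs − 24.85 MHz = 22.55 MHz.
Distinct values: {3.4 MHz, 11.15 MHz, 20.15 MHz, 22.55 MHz} → 4.

4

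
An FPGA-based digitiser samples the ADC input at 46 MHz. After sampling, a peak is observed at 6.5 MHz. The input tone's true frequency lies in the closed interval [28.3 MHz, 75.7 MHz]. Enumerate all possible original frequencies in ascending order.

Frequencies that alias to 6.5 MHz are k·fs ± 6.5 MHz for integer k ≥ 0.
k=0: 6.5 MHz.
k=1: 39.5 MHz, 52.5 MHz.
k=2: 85.5 MHz, 98.5 MHz.
Within [28.3 MHz, 75.7 MHz]: 39.5 MHz, 52.5 MHz.

39.5 MHz, 52.5 MHz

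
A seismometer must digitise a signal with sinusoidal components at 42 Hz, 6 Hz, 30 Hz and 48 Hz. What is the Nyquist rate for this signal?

96 Hz

Highest-frequency component: 48 Hz.
Nyquist rate = 2 × 48 Hz = 96 Hz.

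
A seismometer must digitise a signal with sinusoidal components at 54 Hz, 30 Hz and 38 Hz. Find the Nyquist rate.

108 Hz

Highest-frequency component: 54 Hz.
Nyquist rate = 2 × 54 Hz = 108 Hz.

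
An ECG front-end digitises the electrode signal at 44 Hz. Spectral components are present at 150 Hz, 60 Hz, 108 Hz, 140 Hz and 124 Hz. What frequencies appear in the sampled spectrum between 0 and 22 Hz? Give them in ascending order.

fs/2 = 22 Hz.
150 Hz mod fs = 18 Hz.
18 Hz ≤ fs/2 = 22 Hz, appears at 18 Hz.
60 Hz mod fs = 16 Hz.
16 Hz ≤ fs/2 = 22 Hz, appears at 16 Hz.
108 Hz mod fs = 20 Hz.
20 Hz ≤ fs/2 = 22 Hz, appears at 20 Hz.
140 Hz mod fs = 8 Hz.
8 Hz ≤ fs/2 = 22 Hz, appears at 8 Hz.
124 Hz mod fs = 36 Hz.
36 Hz > fs/2 = 22 Hz, folds to fs − 36 Hz = 8 Hz.
Distinct values: {8 Hz, 16 Hz, 18 Hz, 20 Hz}.

8 Hz, 16 Hz, 18 Hz, 20 Hz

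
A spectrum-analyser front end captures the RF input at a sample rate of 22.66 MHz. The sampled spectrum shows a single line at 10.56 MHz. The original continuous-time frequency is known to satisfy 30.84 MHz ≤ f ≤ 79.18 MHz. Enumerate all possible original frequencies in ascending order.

33.22 MHz, 34.76 MHz, 55.88 MHz, 57.42 MHz, 78.54 MHz

Frequencies that alias to 10.56 MHz are k·fs ± 10.56 MHz for integer k ≥ 0.
k=0: 10.56 MHz.
k=1: 12.1 MHz, 33.22 MHz.
k=2: 34.76 MHz, 55.88 MHz.
k=3: 57.42 MHz, 78.54 MHz.
k=4: 80.08 MHz, 101.2 MHz.
Within [30.84 MHz, 79.18 MHz]: 33.22 MHz, 34.76 MHz, 55.88 MHz, 57.42 MHz, 78.54 MHz.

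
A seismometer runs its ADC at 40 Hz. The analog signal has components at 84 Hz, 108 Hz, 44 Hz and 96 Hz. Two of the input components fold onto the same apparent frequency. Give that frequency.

fs/2 = 20 Hz.
84 Hz mod fs = 4 Hz.
4 Hz ≤ fs/2 = 20 Hz, appears at 4 Hz.
108 Hz mod fs = 28 Hz.
28 Hz > fs/2 = 20 Hz, folds to fs − 28 Hz = 12 Hz.
44 Hz mod fs = 4 Hz.
4 Hz ≤ fs/2 = 20 Hz, appears at 4 Hz.
96 Hz mod fs = 16 Hz.
16 Hz ≤ fs/2 = 20 Hz, appears at 16 Hz.
44 Hz and 84 Hz both map to 4 Hz.

4 Hz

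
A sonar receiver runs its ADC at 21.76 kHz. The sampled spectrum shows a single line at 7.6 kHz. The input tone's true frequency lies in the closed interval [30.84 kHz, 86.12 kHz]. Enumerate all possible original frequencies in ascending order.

Frequencies that alias to 7.6 kHz are k·fs ± 7.6 kHz for integer k ≥ 0.
k=0: 7.6 kHz.
k=1: 14.16 kHz, 29.36 kHz.
k=2: 35.92 kHz, 51.12 kHz.
k=3: 57.68 kHz, 72.88 kHz.
k=4: 79.44 kHz, 94.64 kHz.
k=5: 101.2 kHz, 116.4 kHz.
Within [30.84 kHz, 86.12 kHz]: 35.92 kHz, 51.12 kHz, 57.68 kHz, 72.88 kHz, 79.44 kHz.

35.92 kHz, 51.12 kHz, 57.68 kHz, 72.88 kHz, 79.44 kHz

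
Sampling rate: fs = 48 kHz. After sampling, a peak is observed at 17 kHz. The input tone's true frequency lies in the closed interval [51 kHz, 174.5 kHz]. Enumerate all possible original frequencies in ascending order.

65 kHz, 79 kHz, 113 kHz, 127 kHz, 161 kHz

Frequencies that alias to 17 kHz are k·fs ± 17 kHz for integer k ≥ 0.
k=0: 17 kHz.
k=1: 31 kHz, 65 kHz.
k=2: 79 kHz, 113 kHz.
k=3: 127 kHz, 161 kHz.
k=4: 175 kHz, 209 kHz.
Within [51 kHz, 174.5 kHz]: 65 kHz, 79 kHz, 113 kHz, 127 kHz, 161 kHz.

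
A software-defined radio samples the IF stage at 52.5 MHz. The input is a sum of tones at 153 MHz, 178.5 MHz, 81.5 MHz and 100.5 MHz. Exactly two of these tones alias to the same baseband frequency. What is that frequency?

fs/2 = 26.25 MHz.
153 MHz mod fs = 48 MHz.
48 MHz > fs/2 = 26.25 MHz, folds to fs − 48 MHz = 4.5 MHz.
178.5 MHz mod fs = 21 MHz.
21 MHz ≤ fs/2 = 26.25 MHz, appears at 21 MHz.
81.5 MHz mod fs = 29 MHz.
29 MHz > fs/2 = 26.25 MHz, folds to fs − 29 MHz = 23.5 MHz.
100.5 MHz mod fs = 48 MHz.
48 MHz > fs/2 = 26.25 MHz, folds to fs − 48 MHz = 4.5 MHz.
100.5 MHz and 153 MHz both map to 4.5 MHz.

4.5 MHz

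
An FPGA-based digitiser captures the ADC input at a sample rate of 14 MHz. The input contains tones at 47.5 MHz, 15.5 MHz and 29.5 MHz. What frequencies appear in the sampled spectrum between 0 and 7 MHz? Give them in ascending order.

fs/2 = 7 MHz.
47.5 MHz mod fs = 5.5 MHz.
5.5 MHz ≤ fs/2 = 7 MHz, appears at 5.5 MHz.
15.5 MHz mod fs = 1.5 MHz.
1.5 MHz ≤ fs/2 = 7 MHz, appears at 1.5 MHz.
29.5 MHz mod fs = 1.5 MHz.
1.5 MHz ≤ fs/2 = 7 MHz, appears at 1.5 MHz.
Distinct values: {1.5 MHz, 5.5 MHz}.

1.5 MHz, 5.5 MHz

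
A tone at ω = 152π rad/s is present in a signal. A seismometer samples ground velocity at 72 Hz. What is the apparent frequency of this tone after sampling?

4 Hz

ω = 152π rad/s → f = ω/(2π) = 76 Hz.
76 Hz mod fs = 4 Hz.
4 Hz ≤ fs/2 = 36 Hz, appears at 4 Hz.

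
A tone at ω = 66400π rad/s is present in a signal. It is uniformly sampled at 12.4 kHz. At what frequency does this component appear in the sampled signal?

ω = 66400π rad/s → f = ω/(2π) = 33200 Hz = 33.2 kHz.
33.2 kHz mod fs = 8.4 kHz.
8.4 kHz > fs/2 = 6.2 kHz, folds to fs − 8.4 kHz = 4 kHz.

4 kHz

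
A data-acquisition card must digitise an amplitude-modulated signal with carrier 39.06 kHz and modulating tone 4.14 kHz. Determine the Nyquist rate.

AM sidebands sit at fc ± fm = 34.92 kHz and 43.2 kHz.
Highest-frequency component: 43.2 kHz.
Nyquist rate = 2 × 43.2 kHz = 86.4 kHz.

86.4 kHz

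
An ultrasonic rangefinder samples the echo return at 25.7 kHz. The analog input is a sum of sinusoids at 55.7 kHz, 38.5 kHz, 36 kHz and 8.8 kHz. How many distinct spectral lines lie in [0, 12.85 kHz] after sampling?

4

fs/2 = 12.85 kHz.
55.7 kHz mod fs = 4.3 kHz.
4.3 kHz ≤ fs/2 = 12.85 kHz, appears at 4.3 kHz.
38.5 kHz mod fs = 12.8 kHz.
12.8 kHz ≤ fs/2 = 12.85 kHz, appears at 12.8 kHz.
36 kHz mod fs = 10.3 kHz.
10.3 kHz ≤ fs/2 = 12.85 kHz, appears at 10.3 kHz.
8.8 kHz ≤ fs/2 = 12.85 kHz, passes unchanged.
Distinct values: {4.3 kHz, 8.8 kHz, 10.3 kHz, 12.8 kHz} → 4.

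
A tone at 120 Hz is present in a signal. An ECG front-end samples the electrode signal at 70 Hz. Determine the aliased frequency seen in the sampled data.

20 Hz

120 Hz mod fs = 50 Hz.
50 Hz > fs/2 = 35 Hz, folds to fs − 50 Hz = 20 Hz.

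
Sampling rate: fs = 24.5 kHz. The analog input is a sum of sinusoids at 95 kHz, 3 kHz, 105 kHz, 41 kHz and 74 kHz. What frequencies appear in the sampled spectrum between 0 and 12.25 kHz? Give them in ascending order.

0.5 kHz, 3 kHz, 7 kHz, 8 kHz

fs/2 = 12.25 kHz.
95 kHz mod fs = 21.5 kHz.
21.5 kHz > fs/2 = 12.25 kHz, folds to fs − 21.5 kHz = 3 kHz.
3 kHz ≤ fs/2 = 12.25 kHz, passes unchanged.
105 kHz mod fs = 7 kHz.
7 kHz ≤ fs/2 = 12.25 kHz, appears at 7 kHz.
41 kHz mod fs = 16.5 kHz.
16.5 kHz > fs/2 = 12.25 kHz, folds to fs − 16.5 kHz = 8 kHz.
74 kHz mod fs = 0.5 kHz.
0.5 kHz ≤ fs/2 = 12.25 kHz, appears at 0.5 kHz.
Distinct values: {0.5 kHz, 3 kHz, 7 kHz, 8 kHz}.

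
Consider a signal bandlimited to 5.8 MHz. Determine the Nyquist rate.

Nyquist rate = 2 × 5.8 MHz = 11.6 MHz.

11.6 MHz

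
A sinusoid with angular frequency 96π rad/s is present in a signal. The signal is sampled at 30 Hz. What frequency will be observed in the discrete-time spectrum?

12 Hz

ω = 96π rad/s → f = ω/(2π) = 48 Hz.
48 Hz mod fs = 18 Hz.
18 Hz > fs/2 = 15 Hz, folds to fs − 18 Hz = 12 Hz.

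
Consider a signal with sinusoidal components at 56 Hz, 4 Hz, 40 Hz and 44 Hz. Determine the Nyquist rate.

112 Hz

Highest-frequency component: 56 Hz.
Nyquist rate = 2 × 56 Hz = 112 Hz.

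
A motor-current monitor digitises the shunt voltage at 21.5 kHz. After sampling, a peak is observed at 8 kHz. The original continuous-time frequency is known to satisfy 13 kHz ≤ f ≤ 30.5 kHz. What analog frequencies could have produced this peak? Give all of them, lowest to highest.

13.5 kHz, 29.5 kHz

Frequencies that alias to 8 kHz are k·fs ± 8 kHz for integer k ≥ 0.
k=0: 8 kHz.
k=1: 13.5 kHz, 29.5 kHz.
k=2: 35 kHz, 51 kHz.
Within [13 kHz, 30.5 kHz]: 13.5 kHz, 29.5 kHz.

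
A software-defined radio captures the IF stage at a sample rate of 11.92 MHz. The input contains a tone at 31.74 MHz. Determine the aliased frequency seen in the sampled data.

4.02 MHz

31.74 MHz mod fs = 7.9 MHz.
7.9 MHz > fs/2 = 5.96 MHz, folds to fs − 7.9 MHz = 4.02 MHz.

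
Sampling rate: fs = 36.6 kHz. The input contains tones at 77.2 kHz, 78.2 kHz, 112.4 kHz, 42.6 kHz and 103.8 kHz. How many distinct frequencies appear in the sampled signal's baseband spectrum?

4

fs/2 = 18.3 kHz.
77.2 kHz mod fs = 4 kHz.
4 kHz ≤ fs/2 = 18.3 kHz, appears at 4 kHz.
78.2 kHz mod fs = 5 kHz.
5 kHz ≤ fs/2 = 18.3 kHz, appears at 5 kHz.
112.4 kHz mod fs = 2.6 kHz.
2.6 kHz ≤ fs/2 = 18.3 kHz, appears at 2.6 kHz.
42.6 kHz mod fs = 6 kHz.
6 kHz ≤ fs/2 = 18.3 kHz, appears at 6 kHz.
103.8 kHz mod fs = 30.6 kHz.
30.6 kHz > fs/2 = 18.3 kHz, folds to fs − 30.6 kHz = 6 kHz.
Distinct values: {2.6 kHz, 4 kHz, 5 kHz, 6 kHz} → 4.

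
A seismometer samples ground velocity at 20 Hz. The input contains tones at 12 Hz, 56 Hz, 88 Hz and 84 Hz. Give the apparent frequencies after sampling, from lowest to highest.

4 Hz, 8 Hz

fs/2 = 10 Hz.
12 Hz > fs/2 = 10 Hz, folds to fs − 12 Hz = 8 Hz.
56 Hz mod fs = 16 Hz.
16 Hz > fs/2 = 10 Hz, folds to fs − 16 Hz = 4 Hz.
88 Hz mod fs = 8 Hz.
8 Hz ≤ fs/2 = 10 Hz, appears at 8 Hz.
84 Hz mod fs = 4 Hz.
4 Hz ≤ fs/2 = 10 Hz, appears at 4 Hz.
Distinct values: {4 Hz, 8 Hz}.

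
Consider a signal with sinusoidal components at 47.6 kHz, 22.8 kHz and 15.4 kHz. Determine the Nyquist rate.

95.2 kHz

Highest-frequency component: 47.6 kHz.
Nyquist rate = 2 × 47.6 kHz = 95.2 kHz.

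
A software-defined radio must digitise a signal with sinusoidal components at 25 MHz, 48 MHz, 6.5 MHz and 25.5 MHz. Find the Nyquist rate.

96 MHz

Highest-frequency component: 48 MHz.
Nyquist rate = 2 × 48 MHz = 96 MHz.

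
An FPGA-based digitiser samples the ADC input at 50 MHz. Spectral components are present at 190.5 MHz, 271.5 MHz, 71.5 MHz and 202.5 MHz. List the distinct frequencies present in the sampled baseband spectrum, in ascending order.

fs/2 = 25 MHz.
190.5 MHz mod fs = 40.5 MHz.
40.5 MHz > fs/2 = 25 MHz, folds to fs − 40.5 MHz = 9.5 MHz.
271.5 MHz mod fs = 21.5 MHz.
21.5 MHz ≤ fs/2 = 25 MHz, appears at 21.5 MHz.
71.5 MHz mod fs = 21.5 MHz.
21.5 MHz ≤ fs/2 = 25 MHz, appears at 21.5 MHz.
202.5 MHz mod fs = 2.5 MHz.
2.5 MHz ≤ fs/2 = 25 MHz, appears at 2.5 MHz.
Distinct values: {2.5 MHz, 9.5 MHz, 21.5 MHz}.

2.5 MHz, 9.5 MHz, 21.5 MHz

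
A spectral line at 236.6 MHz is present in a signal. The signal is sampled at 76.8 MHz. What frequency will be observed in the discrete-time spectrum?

6.2 MHz

236.6 MHz mod fs = 6.2 MHz.
6.2 MHz ≤ fs/2 = 38.4 MHz, appears at 6.2 MHz.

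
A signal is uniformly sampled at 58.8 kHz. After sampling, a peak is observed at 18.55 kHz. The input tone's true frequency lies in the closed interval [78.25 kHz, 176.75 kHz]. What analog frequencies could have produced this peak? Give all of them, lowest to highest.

Frequencies that alias to 18.55 kHz are k·fs ± 18.55 kHz for integer k ≥ 0.
k=0: 18.55 kHz.
k=1: 40.25 kHz, 77.35 kHz.
k=2: 99.05 kHz, 136.15 kHz.
k=3: 157.85 kHz, 194.95 kHz.
k=4: 216.65 kHz, 253.75 kHz.
Within [78.25 kHz, 176.75 kHz]: 99.05 kHz, 136.15 kHz, 157.85 kHz.

99.05 kHz, 136.15 kHz, 157.85 kHz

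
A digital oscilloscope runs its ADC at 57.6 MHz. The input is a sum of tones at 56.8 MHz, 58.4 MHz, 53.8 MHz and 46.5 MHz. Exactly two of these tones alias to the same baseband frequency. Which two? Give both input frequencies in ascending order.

56.8 MHz, 58.4 MHz

fs/2 = 28.8 MHz.
56.8 MHz > fs/2 = 28.8 MHz, folds to fs − 56.8 MHz = 0.8 MHz.
58.4 MHz mod fs = 0.8 MHz.
0.8 MHz ≤ fs/2 = 28.8 MHz, appears at 0.8 MHz.
53.8 MHz > fs/2 = 28.8 MHz, folds to fs − 53.8 MHz = 3.8 MHz.
46.5 MHz > fs/2 = 28.8 MHz, folds to fs − 46.5 MHz = 11.1 MHz.
56.8 MHz and 58.4 MHz both map to 0.8 MHz.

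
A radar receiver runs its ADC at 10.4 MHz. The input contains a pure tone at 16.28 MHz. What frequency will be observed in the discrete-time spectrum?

16.28 MHz mod fs = 5.88 MHz.
5.88 MHz > fs/2 = 5.2 MHz, folds to fs − 5.88 MHz = 4.52 MHz.

4.52 MHz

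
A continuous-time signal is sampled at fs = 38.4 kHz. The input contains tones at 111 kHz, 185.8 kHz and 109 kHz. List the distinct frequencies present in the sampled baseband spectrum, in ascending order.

fs/2 = 19.2 kHz.
111 kHz mod fs = 34.2 kHz.
34.2 kHz > fs/2 = 19.2 kHz, folds to fs − 34.2 kHz = 4.2 kHz.
185.8 kHz mod fs = 32.2 kHz.
32.2 kHz > fs/2 = 19.2 kHz, folds to fs − 32.2 kHz = 6.2 kHz.
109 kHz mod fs = 32.2 kHz.
32.2 kHz > fs/2 = 19.2 kHz, folds to fs − 32.2 kHz = 6.2 kHz.
Distinct values: {4.2 kHz, 6.2 kHz}.

4.2 kHz, 6.2 kHz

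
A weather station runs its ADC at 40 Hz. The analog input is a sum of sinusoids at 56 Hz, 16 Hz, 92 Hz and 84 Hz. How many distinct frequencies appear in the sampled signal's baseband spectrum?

3

fs/2 = 20 Hz.
56 Hz mod fs = 16 Hz.
16 Hz ≤ fs/2 = 20 Hz, appears at 16 Hz.
16 Hz ≤ fs/2 = 20 Hz, passes unchanged.
92 Hz mod fs = 12 Hz.
12 Hz ≤ fs/2 = 20 Hz, appears at 12 Hz.
84 Hz mod fs = 4 Hz.
4 Hz ≤ fs/2 = 20 Hz, appears at 4 Hz.
Distinct values: {4 Hz, 12 Hz, 16 Hz} → 3.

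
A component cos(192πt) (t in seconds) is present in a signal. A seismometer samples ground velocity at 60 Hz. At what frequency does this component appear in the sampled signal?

ω = 192π rad/s → f = ω/(2π) = 96 Hz.
96 Hz mod fs = 36 Hz.
36 Hz > fs/2 = 30 Hz, folds to fs − 36 Hz = 24 Hz.

24 Hz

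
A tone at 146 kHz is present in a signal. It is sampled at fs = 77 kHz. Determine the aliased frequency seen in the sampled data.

8 kHz

146 kHz mod fs = 69 kHz.
69 kHz > fs/2 = 38.5 kHz, folds to fs − 69 kHz = 8 kHz.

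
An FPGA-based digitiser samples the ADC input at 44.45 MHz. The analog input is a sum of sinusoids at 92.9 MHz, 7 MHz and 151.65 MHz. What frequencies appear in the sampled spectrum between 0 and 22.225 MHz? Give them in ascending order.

fs/2 = 22.225 MHz.
92.9 MHz mod fs = 4 MHz.
4 MHz ≤ fs/2 = 22.225 MHz, appears at 4 MHz.
7 MHz ≤ fs/2 = 22.225 MHz, passes unchanged.
151.65 MHz mod fs = 18.3 MHz.
18.3 MHz ≤ fs/2 = 22.225 MHz, appears at 18.3 MHz.
Distinct values: {4 MHz, 7 MHz, 18.3 MHz}.

4 MHz, 7 MHz, 18.3 MHz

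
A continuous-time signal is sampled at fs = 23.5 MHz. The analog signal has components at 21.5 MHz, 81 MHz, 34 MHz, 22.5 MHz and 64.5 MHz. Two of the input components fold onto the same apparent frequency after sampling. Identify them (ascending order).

34 MHz, 81 MHz

fs/2 = 11.75 MHz.
21.5 MHz > fs/2 = 11.75 MHz, folds to fs − 21.5 MHz = 2 MHz.
81 MHz mod fs = 10.5 MHz.
10.5 MHz ≤ fs/2 = 11.75 MHz, appears at 10.5 MHz.
34 MHz mod fs = 10.5 MHz.
10.5 MHz ≤ fs/2 = 11.75 MHz, appears at 10.5 MHz.
22.5 MHz > fs/2 = 11.75 MHz, folds to fs − 22.5 MHz = 1 MHz.
64.5 MHz mod fs = 17.5 MHz.
17.5 MHz > fs/2 = 11.75 MHz, folds to fs − 17.5 MHz = 6 MHz.
34 MHz and 81 MHz both map to 10.5 MHz.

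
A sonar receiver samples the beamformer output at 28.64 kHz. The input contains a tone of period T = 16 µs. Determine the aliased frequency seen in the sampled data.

5.22 kHz

T = 16 µs → f = 1/T = 62.5 kHz.
62.5 kHz mod fs = 5.22 kHz.
5.22 kHz ≤ fs/2 = 14.32 kHz, appears at 5.22 kHz.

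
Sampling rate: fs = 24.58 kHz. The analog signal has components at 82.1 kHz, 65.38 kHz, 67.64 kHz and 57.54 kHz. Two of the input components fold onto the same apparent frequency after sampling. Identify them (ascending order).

fs/2 = 12.29 kHz.
82.1 kHz mod fs = 8.36 kHz.
8.36 kHz ≤ fs/2 = 12.29 kHz, appears at 8.36 kHz.
65.38 kHz mod fs = 16.22 kHz.
16.22 kHz > fs/2 = 12.29 kHz, folds to fs − 16.22 kHz = 8.36 kHz.
67.64 kHz mod fs = 18.48 kHz.
18.48 kHz > fs/2 = 12.29 kHz, folds to fs − 18.48 kHz = 6.1 kHz.
57.54 kHz mod fs = 8.38 kHz.
8.38 kHz ≤ fs/2 = 12.29 kHz, appears at 8.38 kHz.
65.38 kHz and 82.1 kHz both map to 8.36 kHz.

65.38 kHz, 82.1 kHz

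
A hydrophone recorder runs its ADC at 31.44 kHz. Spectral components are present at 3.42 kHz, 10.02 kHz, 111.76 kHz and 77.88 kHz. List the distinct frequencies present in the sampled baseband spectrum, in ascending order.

3.42 kHz, 10.02 kHz, 14 kHz, 15 kHz

fs/2 = 15.72 kHz.
3.42 kHz ≤ fs/2 = 15.72 kHz, passes unchanged.
10.02 kHz ≤ fs/2 = 15.72 kHz, passes unchanged.
111.76 kHz mod fs = 17.44 kHz.
17.44 kHz > fs/2 = 15.72 kHz, folds to fs − 17.44 kHz = 14 kHz.
77.88 kHz mod fs = 15 kHz.
15 kHz ≤ fs/2 = 15.72 kHz, appears at 15 kHz.
Distinct values: {3.42 kHz, 10.02 kHz, 14 kHz, 15 kHz}.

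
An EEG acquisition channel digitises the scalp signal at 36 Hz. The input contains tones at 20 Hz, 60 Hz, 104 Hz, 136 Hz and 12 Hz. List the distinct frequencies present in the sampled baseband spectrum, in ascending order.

4 Hz, 8 Hz, 12 Hz, 16 Hz

fs/2 = 18 Hz.
20 Hz > fs/2 = 18 Hz, folds to fs − 20 Hz = 16 Hz.
60 Hz mod fs = 24 Hz.
24 Hz > fs/2 = 18 Hz, folds to fs − 24 Hz = 12 Hz.
104 Hz mod fs = 32 Hz.
32 Hz > fs/2 = 18 Hz, folds to fs − 32 Hz = 4 Hz.
136 Hz mod fs = 28 Hz.
28 Hz > fs/2 = 18 Hz, folds to fs − 28 Hz = 8 Hz.
12 Hz ≤ fs/2 = 18 Hz, passes unchanged.
Distinct values: {4 Hz, 8 Hz, 12 Hz, 16 Hz}.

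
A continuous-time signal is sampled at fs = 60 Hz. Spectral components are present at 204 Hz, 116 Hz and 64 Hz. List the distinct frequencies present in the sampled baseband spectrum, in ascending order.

fs/2 = 30 Hz.
204 Hz mod fs = 24 Hz.
24 Hz ≤ fs/2 = 30 Hz, appears at 24 Hz.
116 Hz mod fs = 56 Hz.
56 Hz > fs/2 = 30 Hz, folds to fs − 56 Hz = 4 Hz.
64 Hz mod fs = 4 Hz.
4 Hz ≤ fs/2 = 30 Hz, appears at 4 Hz.
Distinct values: {4 Hz, 24 Hz}.

4 Hz, 24 Hz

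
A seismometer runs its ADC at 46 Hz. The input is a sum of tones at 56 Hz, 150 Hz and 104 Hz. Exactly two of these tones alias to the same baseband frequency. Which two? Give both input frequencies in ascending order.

104 Hz, 150 Hz

fs/2 = 23 Hz.
56 Hz mod fs = 10 Hz.
10 Hz ≤ fs/2 = 23 Hz, appears at 10 Hz.
150 Hz mod fs = 12 Hz.
12 Hz ≤ fs/2 = 23 Hz, appears at 12 Hz.
104 Hz mod fs = 12 Hz.
12 Hz ≤ fs/2 = 23 Hz, appears at 12 Hz.
104 Hz and 150 Hz both map to 12 Hz.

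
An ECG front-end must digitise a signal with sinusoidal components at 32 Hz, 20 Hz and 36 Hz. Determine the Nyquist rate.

Highest-frequency component: 36 Hz.
Nyquist rate = 2 × 36 Hz = 72 Hz.

72 Hz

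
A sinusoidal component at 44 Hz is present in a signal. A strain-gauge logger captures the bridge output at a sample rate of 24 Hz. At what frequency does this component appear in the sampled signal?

44 Hz mod fs = 20 Hz.
20 Hz > fs/2 = 12 Hz, folds to fs − 20 Hz = 4 Hz.

4 Hz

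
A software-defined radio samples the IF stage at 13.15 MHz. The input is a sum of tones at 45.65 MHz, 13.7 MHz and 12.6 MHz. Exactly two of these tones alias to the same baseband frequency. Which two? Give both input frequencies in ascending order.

fs/2 = 6.575 MHz.
45.65 MHz mod fs = 6.2 MHz.
6.2 MHz ≤ fs/2 = 6.575 MHz, appears at 6.2 MHz.
13.7 MHz mod fs = 0.55 MHz.
0.55 MHz ≤ fs/2 = 6.575 MHz, appears at 0.55 MHz.
12.6 MHz > fs/2 = 6.575 MHz, folds to fs − 12.6 MHz = 0.55 MHz.
12.6 MHz and 13.7 MHz both map to 0.55 MHz.

12.6 MHz, 13.7 MHz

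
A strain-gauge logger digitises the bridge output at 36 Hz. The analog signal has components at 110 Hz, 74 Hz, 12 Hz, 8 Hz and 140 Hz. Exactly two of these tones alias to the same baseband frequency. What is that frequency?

2 Hz

fs/2 = 18 Hz.
110 Hz mod fs = 2 Hz.
2 Hz ≤ fs/2 = 18 Hz, appears at 2 Hz.
74 Hz mod fs = 2 Hz.
2 Hz ≤ fs/2 = 18 Hz, appears at 2 Hz.
12 Hz ≤ fs/2 = 18 Hz, passes unchanged.
8 Hz ≤ fs/2 = 18 Hz, passes unchanged.
140 Hz mod fs = 32 Hz.
32 Hz > fs/2 = 18 Hz, folds to fs − 32 Hz = 4 Hz.
74 Hz and 110 Hz both map to 2 Hz.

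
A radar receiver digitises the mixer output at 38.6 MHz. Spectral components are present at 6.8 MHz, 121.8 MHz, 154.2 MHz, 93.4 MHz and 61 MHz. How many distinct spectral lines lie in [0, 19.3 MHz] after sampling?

4

fs/2 = 19.3 MHz.
6.8 MHz ≤ fs/2 = 19.3 MHz, passes unchanged.
121.8 MHz mod fs = 6 MHz.
6 MHz ≤ fs/2 = 19.3 MHz, appears at 6 MHz.
154.2 MHz mod fs = 38.4 MHz.
38.4 MHz > fs/2 = 19.3 MHz, folds to fs − 38.4 MHz = 0.2 MHz.
93.4 MHz mod fs = 16.2 MHz.
16.2 MHz ≤ fs/2 = 19.3 MHz, appears at 16.2 MHz.
61 MHz mod fs = 22.4 MHz.
22.4 MHz > fs/2 = 19.3 MHz, folds to fs − 22.4 MHz = 16.2 MHz.
Distinct values: {0.2 MHz, 6 MHz, 6.8 MHz, 16.2 MHz} → 4.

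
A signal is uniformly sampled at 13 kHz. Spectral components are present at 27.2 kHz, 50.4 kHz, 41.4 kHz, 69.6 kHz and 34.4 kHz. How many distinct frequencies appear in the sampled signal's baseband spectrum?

fs/2 = 6.5 kHz.
27.2 kHz mod fs = 1.2 kHz.
1.2 kHz ≤ fs/2 = 6.5 kHz, appears at 1.2 kHz.
50.4 kHz mod fs = 11.4 kHz.
11.4 kHz > fs/2 = 6.5 kHz, folds to fs − 11.4 kHz = 1.6 kHz.
41.4 kHz mod fs = 2.4 kHz.
2.4 kHz ≤ fs/2 = 6.5 kHz, appears at 2.4 kHz.
69.6 kHz mod fs = 4.6 kHz.
4.6 kHz ≤ fs/2 = 6.5 kHz, appears at 4.6 kHz.
34.4 kHz mod fs = 8.4 kHz.
8.4 kHz > fs/2 = 6.5 kHz, folds to fs − 8.4 kHz = 4.6 kHz.
Distinct values: {1.2 kHz, 1.6 kHz, 2.4 kHz, 4.6 kHz} → 4.

4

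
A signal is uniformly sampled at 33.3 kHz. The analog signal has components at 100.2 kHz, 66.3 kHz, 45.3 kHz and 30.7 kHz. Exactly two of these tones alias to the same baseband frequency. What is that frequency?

fs/2 = 16.65 kHz.
100.2 kHz mod fs = 0.3 kHz.
0.3 kHz ≤ fs/2 = 16.65 kHz, appears at 0.3 kHz.
66.3 kHz mod fs = 33 kHz.
33 kHz > fs/2 = 16.65 kHz, folds to fs − 33 kHz = 0.3 kHz.
45.3 kHz mod fs = 12 kHz.
12 kHz ≤ fs/2 = 16.65 kHz, appears at 12 kHz.
30.7 kHz > fs/2 = 16.65 kHz, folds to fs − 30.7 kHz = 2.6 kHz.
66.3 kHz and 100.2 kHz both map to 0.3 kHz.

0.3 kHz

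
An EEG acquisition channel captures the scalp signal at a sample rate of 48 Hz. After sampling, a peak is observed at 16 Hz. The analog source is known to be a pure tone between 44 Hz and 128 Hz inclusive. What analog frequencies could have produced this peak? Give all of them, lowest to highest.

64 Hz, 80 Hz, 112 Hz, 128 Hz

Frequencies that alias to 16 Hz are k·fs ± 16 Hz for integer k ≥ 0.
k=0: 16 Hz.
k=1: 32 Hz, 64 Hz.
k=2: 80 Hz, 112 Hz.
k=3: 128 Hz, 160 Hz.
k=4: 176 Hz, 208 Hz.
Within [44 Hz, 128 Hz]: 64 Hz, 80 Hz, 112 Hz, 128 Hz.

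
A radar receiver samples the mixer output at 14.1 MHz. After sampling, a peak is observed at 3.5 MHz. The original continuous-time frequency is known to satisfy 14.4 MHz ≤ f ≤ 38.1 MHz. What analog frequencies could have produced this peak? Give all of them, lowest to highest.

17.6 MHz, 24.7 MHz, 31.7 MHz

Frequencies that alias to 3.5 MHz are k·fs ± 3.5 MHz for integer k ≥ 0.
k=0: 3.5 MHz.
k=1: 10.6 MHz, 17.6 MHz.
k=2: 24.7 MHz, 31.7 MHz.
k=3: 38.8 MHz, 45.8 MHz.
Within [14.4 MHz, 38.1 MHz]: 17.6 MHz, 24.7 MHz, 31.7 MHz.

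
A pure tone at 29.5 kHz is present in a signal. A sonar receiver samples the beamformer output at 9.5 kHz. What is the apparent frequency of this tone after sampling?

29.5 kHz mod fs = 1 kHz.
1 kHz ≤ fs/2 = 4.75 kHz, appears at 1 kHz.

1 kHz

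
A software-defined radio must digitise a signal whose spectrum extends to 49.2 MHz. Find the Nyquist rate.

98.4 MHz

Nyquist rate = 2 × 49.2 MHz = 98.4 MHz.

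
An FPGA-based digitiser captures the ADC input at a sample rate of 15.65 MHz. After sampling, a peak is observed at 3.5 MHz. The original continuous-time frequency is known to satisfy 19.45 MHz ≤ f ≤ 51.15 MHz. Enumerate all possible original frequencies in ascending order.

Frequencies that alias to 3.5 MHz are k·fs ± 3.5 MHz for integer k ≥ 0.
k=0: 3.5 MHz.
k=1: 12.15 MHz, 19.15 MHz.
k=2: 27.8 MHz, 34.8 MHz.
k=3: 43.45 MHz, 50.45 MHz.
k=4: 59.1 MHz, 66.1 MHz.
Within [19.45 MHz, 51.15 MHz]: 27.8 MHz, 34.8 MHz, 43.45 MHz, 50.45 MHz.

27.8 MHz, 34.8 MHz, 43.45 MHz, 50.45 MHz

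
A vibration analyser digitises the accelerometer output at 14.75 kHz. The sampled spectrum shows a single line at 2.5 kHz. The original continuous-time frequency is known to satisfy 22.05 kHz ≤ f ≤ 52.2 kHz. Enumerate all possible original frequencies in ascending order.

Frequencies that alias to 2.5 kHz are k·fs ± 2.5 kHz for integer k ≥ 0.
k=0: 2.5 kHz.
k=1: 12.25 kHz, 17.25 kHz.
k=2: 27 kHz, 32 kHz.
k=3: 41.75 kHz, 46.75 kHz.
k=4: 56.5 kHz, 61.5 kHz.
Within [22.05 kHz, 52.2 kHz]: 27 kHz, 32 kHz, 41.75 kHz, 46.75 kHz.

27 kHz, 32 kHz, 41.75 kHz, 46.75 kHz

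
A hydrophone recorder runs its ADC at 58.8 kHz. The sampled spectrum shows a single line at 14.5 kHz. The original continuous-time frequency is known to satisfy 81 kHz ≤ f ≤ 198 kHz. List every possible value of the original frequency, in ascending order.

103.1 kHz, 132.1 kHz, 161.9 kHz, 190.9 kHz

Frequencies that alias to 14.5 kHz are k·fs ± 14.5 kHz for integer k ≥ 0.
k=0: 14.5 kHz.
k=1: 44.3 kHz, 73.3 kHz.
k=2: 103.1 kHz, 132.1 kHz.
k=3: 161.9 kHz, 190.9 kHz.
k=4: 220.7 kHz, 249.7 kHz.
Within [81 kHz, 198 kHz]: 103.1 kHz, 132.1 kHz, 161.9 kHz, 190.9 kHz.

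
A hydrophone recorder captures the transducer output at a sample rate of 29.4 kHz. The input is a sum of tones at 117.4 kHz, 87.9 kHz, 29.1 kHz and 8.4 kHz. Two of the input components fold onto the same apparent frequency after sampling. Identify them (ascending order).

fs/2 = 14.7 kHz.
117.4 kHz mod fs = 29.2 kHz.
29.2 kHz > fs/2 = 14.7 kHz, folds to fs − 29.2 kHz = 0.2 kHz.
87.9 kHz mod fs = 29.1 kHz.
29.1 kHz > fs/2 = 14.7 kHz, folds to fs − 29.1 kHz = 0.3 kHz.
29.1 kHz > fs/2 = 14.7 kHz, folds to fs − 29.1 kHz = 0.3 kHz.
8.4 kHz ≤ fs/2 = 14.7 kHz, passes unchanged.
29.1 kHz and 87.9 kHz both map to 0.3 kHz.

29.1 kHz, 87.9 kHz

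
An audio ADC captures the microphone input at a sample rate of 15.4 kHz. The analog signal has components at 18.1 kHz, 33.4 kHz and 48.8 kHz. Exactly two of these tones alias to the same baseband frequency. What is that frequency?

fs/2 = 7.7 kHz.
18.1 kHz mod fs = 2.7 kHz.
2.7 kHz ≤ fs/2 = 7.7 kHz, appears at 2.7 kHz.
33.4 kHz mod fs = 2.6 kHz.
2.6 kHz ≤ fs/2 = 7.7 kHz, appears at 2.6 kHz.
48.8 kHz mod fs = 2.6 kHz.
2.6 kHz ≤ fs/2 = 7.7 kHz, appears at 2.6 kHz.
33.4 kHz and 48.8 kHz both map to 2.6 kHz.

2.6 kHz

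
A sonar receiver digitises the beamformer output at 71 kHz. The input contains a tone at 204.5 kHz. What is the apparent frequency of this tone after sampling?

204.5 kHz mod fs = 62.5 kHz.
62.5 kHz > fs/2 = 35.5 kHz, folds to fs − 62.5 kHz = 8.5 kHz.

8.5 kHz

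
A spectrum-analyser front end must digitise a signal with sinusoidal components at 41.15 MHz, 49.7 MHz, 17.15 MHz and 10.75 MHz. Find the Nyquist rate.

99.4 MHz

Highest-frequency component: 49.7 MHz.
Nyquist rate = 2 × 49.7 MHz = 99.4 MHz.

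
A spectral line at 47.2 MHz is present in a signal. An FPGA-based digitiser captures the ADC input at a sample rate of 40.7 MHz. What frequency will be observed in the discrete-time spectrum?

6.5 MHz

47.2 MHz mod fs = 6.5 MHz.
6.5 MHz ≤ fs/2 = 20.35 MHz, appears at 6.5 MHz.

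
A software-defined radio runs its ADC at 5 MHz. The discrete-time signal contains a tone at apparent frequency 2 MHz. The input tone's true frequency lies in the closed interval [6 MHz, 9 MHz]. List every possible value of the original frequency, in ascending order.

7 MHz, 8 MHz

Frequencies that alias to 2 MHz are k·fs ± 2 MHz for integer k ≥ 0.
k=0: 2 MHz.
k=1: 3 MHz, 7 MHz.
k=2: 8 MHz, 12 MHz.
k=3: 13 MHz, 17 MHz.
Within [6 MHz, 9 MHz]: 7 MHz, 8 MHz.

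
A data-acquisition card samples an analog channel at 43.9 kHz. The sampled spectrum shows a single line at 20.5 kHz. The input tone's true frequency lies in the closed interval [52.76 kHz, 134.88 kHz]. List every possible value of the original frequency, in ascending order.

64.4 kHz, 67.3 kHz, 108.3 kHz, 111.2 kHz

Frequencies that alias to 20.5 kHz are k·fs ± 20.5 kHz for integer k ≥ 0.
k=0: 20.5 kHz.
k=1: 23.4 kHz, 64.4 kHz.
k=2: 67.3 kHz, 108.3 kHz.
k=3: 111.2 kHz, 152.2 kHz.
k=4: 155.1 kHz, 196.1 kHz.
Within [52.76 kHz, 134.88 kHz]: 64.4 kHz, 67.3 kHz, 108.3 kHz, 111.2 kHz.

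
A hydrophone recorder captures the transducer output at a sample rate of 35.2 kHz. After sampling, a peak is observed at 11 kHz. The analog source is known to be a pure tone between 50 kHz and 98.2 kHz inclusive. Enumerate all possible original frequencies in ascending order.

Frequencies that alias to 11 kHz are k·fs ± 11 kHz for integer k ≥ 0.
k=0: 11 kHz.
k=1: 24.2 kHz, 46.2 kHz.
k=2: 59.4 kHz, 81.4 kHz.
k=3: 94.6 kHz, 116.6 kHz.
k=4: 129.8 kHz, 151.8 kHz.
Within [50 kHz, 98.2 kHz]: 59.4 kHz, 81.4 kHz, 94.6 kHz.

59.4 kHz, 81.4 kHz, 94.6 kHz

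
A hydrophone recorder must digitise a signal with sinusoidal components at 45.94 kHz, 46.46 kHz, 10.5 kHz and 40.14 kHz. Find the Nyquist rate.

92.92 kHz

Highest-frequency component: 46.46 kHz.
Nyquist rate = 2 × 46.46 kHz = 92.92 kHz.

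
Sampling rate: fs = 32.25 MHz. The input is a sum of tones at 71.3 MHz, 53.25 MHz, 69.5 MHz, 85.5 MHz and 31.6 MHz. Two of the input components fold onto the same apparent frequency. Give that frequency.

fs/2 = 16.125 MHz.
71.3 MHz mod fs = 6.8 MHz.
6.8 MHz ≤ fs/2 = 16.125 MHz, appears at 6.8 MHz.
53.25 MHz mod fs = 21 MHz.
21 MHz > fs/2 = 16.125 MHz, folds to fs − 21 MHz = 11.25 MHz.
69.5 MHz mod fs = 5 MHz.
5 MHz ≤ fs/2 = 16.125 MHz, appears at 5 MHz.
85.5 MHz mod fs = 21 MHz.
21 MHz > fs/2 = 16.125 MHz, folds to fs − 21 MHz = 11.25 MHz.
31.6 MHz > fs/2 = 16.125 MHz, folds to fs − 31.6 MHz = 0.65 MHz.
53.25 MHz and 85.5 MHz both map to 11.25 MHz.

11.25 MHz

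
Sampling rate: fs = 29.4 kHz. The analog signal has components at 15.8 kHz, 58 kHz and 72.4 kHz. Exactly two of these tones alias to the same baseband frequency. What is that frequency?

13.6 kHz

fs/2 = 14.7 kHz.
15.8 kHz > fs/2 = 14.7 kHz, folds to fs − 15.8 kHz = 13.6 kHz.
58 kHz mod fs = 28.6 kHz.
28.6 kHz > fs/2 = 14.7 kHz, folds to fs − 28.6 kHz = 0.8 kHz.
72.4 kHz mod fs = 13.6 kHz.
13.6 kHz ≤ fs/2 = 14.7 kHz, appears at 13.6 kHz.
15.8 kHz and 72.4 kHz both map to 13.6 kHz.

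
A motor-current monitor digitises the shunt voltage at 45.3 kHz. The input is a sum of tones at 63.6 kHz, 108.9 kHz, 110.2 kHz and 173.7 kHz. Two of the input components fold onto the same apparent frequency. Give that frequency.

18.3 kHz

fs/2 = 22.65 kHz.
63.6 kHz mod fs = 18.3 kHz.
18.3 kHz ≤ fs/2 = 22.65 kHz, appears at 18.3 kHz.
108.9 kHz mod fs = 18.3 kHz.
18.3 kHz ≤ fs/2 = 22.65 kHz, appears at 18.3 kHz.
110.2 kHz mod fs = 19.6 kHz.
19.6 kHz ≤ fs/2 = 22.65 kHz, appears at 19.6 kHz.
173.7 kHz mod fs = 37.8 kHz.
37.8 kHz > fs/2 = 22.65 kHz, folds to fs − 37.8 kHz = 7.5 kHz.
63.6 kHz and 108.9 kHz both map to 18.3 kHz.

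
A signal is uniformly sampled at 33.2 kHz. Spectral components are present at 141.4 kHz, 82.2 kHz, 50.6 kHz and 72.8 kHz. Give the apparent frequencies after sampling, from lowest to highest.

fs/2 = 16.6 kHz.
141.4 kHz mod fs = 8.6 kHz.
8.6 kHz ≤ fs/2 = 16.6 kHz, appears at 8.6 kHz.
82.2 kHz mod fs = 15.8 kHz.
15.8 kHz ≤ fs/2 = 16.6 kHz, appears at 15.8 kHz.
50.6 kHz mod fs = 17.4 kHz.
17.4 kHz > fs/2 = 16.6 kHz, folds to fs − 17.4 kHz = 15.8 kHz.
72.8 kHz mod fs = 6.4 kHz.
6.4 kHz ≤ fs/2 = 16.6 kHz, appears at 6.4 kHz.
Distinct values: {6.4 kHz, 8.6 kHz, 15.8 kHz}.

6.4 kHz, 8.6 kHz, 15.8 kHz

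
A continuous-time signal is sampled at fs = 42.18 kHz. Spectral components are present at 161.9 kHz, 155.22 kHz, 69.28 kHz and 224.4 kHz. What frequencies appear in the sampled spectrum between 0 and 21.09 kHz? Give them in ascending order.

6.82 kHz, 13.5 kHz, 15.08 kHz

fs/2 = 21.09 kHz.
161.9 kHz mod fs = 35.36 kHz.
35.36 kHz > fs/2 = 21.09 kHz, folds to fs − 35.36 kHz = 6.82 kHz.
155.22 kHz mod fs = 28.68 kHz.
28.68 kHz > fs/2 = 21.09 kHz, folds to fs − 28.68 kHz = 13.5 kHz.
69.28 kHz mod fs = 27.1 kHz.
27.1 kHz > fs/2 = 21.09 kHz, folds to fs − 27.1 kHz = 15.08 kHz.
224.4 kHz mod fs = 13.5 kHz.
13.5 kHz ≤ fs/2 = 21.09 kHz, appears at 13.5 kHz.
Distinct values: {6.82 kHz, 13.5 kHz, 15.08 kHz}.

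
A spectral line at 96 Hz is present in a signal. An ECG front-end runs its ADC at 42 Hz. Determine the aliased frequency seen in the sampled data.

12 Hz

96 Hz mod fs = 12 Hz.
12 Hz ≤ fs/2 = 21 Hz, appears at 12 Hz.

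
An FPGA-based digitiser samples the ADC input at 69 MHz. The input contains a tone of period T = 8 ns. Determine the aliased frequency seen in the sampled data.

T = 8 ns → f = 1/T = 125 MHz.
125 MHz mod fs = 56 MHz.
56 MHz > fs/2 = 34.5 MHz, folds to fs − 56 MHz = 13 MHz.

13 MHz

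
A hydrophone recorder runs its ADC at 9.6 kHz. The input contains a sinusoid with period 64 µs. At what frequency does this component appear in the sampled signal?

3.575 kHz

T = 64 µs → f = 1/T = 15.625 kHz.
15.625 kHz mod fs = 6.025 kHz.
6.025 kHz > fs/2 = 4.8 kHz, folds to fs − 6.025 kHz = 3.575 kHz.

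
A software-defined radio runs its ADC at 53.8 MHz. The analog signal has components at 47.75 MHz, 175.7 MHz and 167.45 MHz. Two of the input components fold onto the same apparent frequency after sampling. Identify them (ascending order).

47.75 MHz, 167.45 MHz

fs/2 = 26.9 MHz.
47.75 MHz > fs/2 = 26.9 MHz, folds to fs − 47.75 MHz = 6.05 MHz.
175.7 MHz mod fs = 14.3 MHz.
14.3 MHz ≤ fs/2 = 26.9 MHz, appears at 14.3 MHz.
167.45 MHz mod fs = 6.05 MHz.
6.05 MHz ≤ fs/2 = 26.9 MHz, appears at 6.05 MHz.
47.75 MHz and 167.45 MHz both map to 6.05 MHz.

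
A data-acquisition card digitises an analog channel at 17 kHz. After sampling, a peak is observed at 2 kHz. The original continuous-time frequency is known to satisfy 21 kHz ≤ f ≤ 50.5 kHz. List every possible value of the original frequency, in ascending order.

Frequencies that alias to 2 kHz are k·fs ± 2 kHz for integer k ≥ 0.
k=0: 2 kHz.
k=1: 15 kHz, 19 kHz.
k=2: 32 kHz, 36 kHz.
k=3: 49 kHz, 53 kHz.
k=4: 66 kHz, 70 kHz.
Within [21 kHz, 50.5 kHz]: 32 kHz, 36 kHz, 49 kHz.

32 kHz, 36 kHz, 49 kHz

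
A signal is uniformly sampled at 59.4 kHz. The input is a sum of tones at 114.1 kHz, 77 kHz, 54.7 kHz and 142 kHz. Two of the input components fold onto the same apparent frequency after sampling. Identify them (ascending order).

fs/2 = 29.7 kHz.
114.1 kHz mod fs = 54.7 kHz.
54.7 kHz > fs/2 = 29.7 kHz, folds to fs − 54.7 kHz = 4.7 kHz.
77 kHz mod fs = 17.6 kHz.
17.6 kHz ≤ fs/2 = 29.7 kHz, appears at 17.6 kHz.
54.7 kHz > fs/2 = 29.7 kHz, folds to fs − 54.7 kHz = 4.7 kHz.
142 kHz mod fs = 23.2 kHz.
23.2 kHz ≤ fs/2 = 29.7 kHz, appears at 23.2 kHz.
54.7 kHz and 114.1 kHz both map to 4.7 kHz.

54.7 kHz, 114.1 kHz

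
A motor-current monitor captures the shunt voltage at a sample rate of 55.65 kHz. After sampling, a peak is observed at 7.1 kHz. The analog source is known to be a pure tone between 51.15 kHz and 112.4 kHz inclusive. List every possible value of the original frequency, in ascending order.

Frequencies that alias to 7.1 kHz are k·fs ± 7.1 kHz for integer k ≥ 0.
k=0: 7.1 kHz.
k=1: 48.55 kHz, 62.75 kHz.
k=2: 104.2 kHz, 118.4 kHz.
k=3: 159.85 kHz, 174.05 kHz.
Within [51.15 kHz, 112.4 kHz]: 62.75 kHz, 104.2 kHz.

62.75 kHz, 104.2 kHz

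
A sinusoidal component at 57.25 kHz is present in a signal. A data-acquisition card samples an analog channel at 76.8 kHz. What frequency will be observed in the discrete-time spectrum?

57.25 kHz > fs/2 = 38.4 kHz, folds to fs − 57.25 kHz = 19.55 kHz.

19.55 kHz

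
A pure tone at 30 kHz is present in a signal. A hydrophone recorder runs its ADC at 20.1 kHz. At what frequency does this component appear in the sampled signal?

30 kHz mod fs = 9.9 kHz.
9.9 kHz ≤ fs/2 = 10.05 kHz, appears at 9.9 kHz.

9.9 kHz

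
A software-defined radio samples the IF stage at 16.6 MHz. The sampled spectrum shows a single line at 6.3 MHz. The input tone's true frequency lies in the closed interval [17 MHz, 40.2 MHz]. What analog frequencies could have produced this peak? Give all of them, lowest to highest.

Frequencies that alias to 6.3 MHz are k·fs ± 6.3 MHz for integer k ≥ 0.
k=0: 6.3 MHz.
k=1: 10.3 MHz, 22.9 MHz.
k=2: 26.9 MHz, 39.5 MHz.
k=3: 43.5 MHz, 56.1 MHz.
Within [17 MHz, 40.2 MHz]: 22.9 MHz, 26.9 MHz, 39.5 MHz.

22.9 MHz, 26.9 MHz, 39.5 MHz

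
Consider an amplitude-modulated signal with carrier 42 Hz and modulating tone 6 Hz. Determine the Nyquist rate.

AM sidebands sit at fc ± fm = 36 Hz and 48 Hz.
Highest-frequency component: 48 Hz.
Nyquist rate = 2 × 48 Hz = 96 Hz.

96 Hz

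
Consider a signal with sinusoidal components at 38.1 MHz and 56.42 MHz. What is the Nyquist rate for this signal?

Highest-frequency component: 56.42 MHz.
Nyquist rate = 2 × 56.42 MHz = 112.84 MHz.

112.84 MHz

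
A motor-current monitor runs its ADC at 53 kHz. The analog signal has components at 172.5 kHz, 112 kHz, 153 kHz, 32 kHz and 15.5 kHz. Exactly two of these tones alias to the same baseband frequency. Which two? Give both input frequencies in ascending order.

fs/2 = 26.5 kHz.
172.5 kHz mod fs = 13.5 kHz.
13.5 kHz ≤ fs/2 = 26.5 kHz, appears at 13.5 kHz.
112 kHz mod fs = 6 kHz.
6 kHz ≤ fs/2 = 26.5 kHz, appears at 6 kHz.
153 kHz mod fs = 47 kHz.
47 kHz > fs/2 = 26.5 kHz, folds to fs − 47 kHz = 6 kHz.
32 kHz > fs/2 = 26.5 kHz, folds to fs − 32 kHz = 21 kHz.
15.5 kHz ≤ fs/2 = 26.5 kHz, passes unchanged.
112 kHz and 153 kHz both map to 6 kHz.

112 kHz, 153 kHz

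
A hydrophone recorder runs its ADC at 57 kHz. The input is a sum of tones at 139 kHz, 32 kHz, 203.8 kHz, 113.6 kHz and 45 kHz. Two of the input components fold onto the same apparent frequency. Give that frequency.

fs/2 = 28.5 kHz.
139 kHz mod fs = 25 kHz.
25 kHz ≤ fs/2 = 28.5 kHz, appears at 25 kHz.
32 kHz > fs/2 = 28.5 kHz, folds to fs − 32 kHz = 25 kHz.
203.8 kHz mod fs = 32.8 kHz.
32.8 kHz > fs/2 = 28.5 kHz, folds to fs − 32.8 kHz = 24.2 kHz.
113.6 kHz mod fs = 56.6 kHz.
56.6 kHz > fs/2 = 28.5 kHz, folds to fs − 56.6 kHz = 0.4 kHz.
45 kHz > fs/2 = 28.5 kHz, folds to fs − 45 kHz = 12 kHz.
32 kHz and 139 kHz both map to 25 kHz.

25 kHz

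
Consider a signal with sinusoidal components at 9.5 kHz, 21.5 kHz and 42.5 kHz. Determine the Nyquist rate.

Highest-frequency component: 42.5 kHz.
Nyquist rate = 2 × 42.5 kHz = 85 kHz.

85 kHz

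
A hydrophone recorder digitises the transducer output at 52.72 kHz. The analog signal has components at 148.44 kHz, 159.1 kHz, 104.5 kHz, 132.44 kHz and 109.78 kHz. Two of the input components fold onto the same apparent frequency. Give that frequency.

0.94 kHz

fs/2 = 26.36 kHz.
148.44 kHz mod fs = 43 kHz.
43 kHz > fs/2 = 26.36 kHz, folds to fs − 43 kHz = 9.72 kHz.
159.1 kHz mod fs = 0.94 kHz.
0.94 kHz ≤ fs/2 = 26.36 kHz, appears at 0.94 kHz.
104.5 kHz mod fs = 51.78 kHz.
51.78 kHz > fs/2 = 26.36 kHz, folds to fs − 51.78 kHz = 0.94 kHz.
132.44 kHz mod fs = 27 kHz.
27 kHz > fs/2 = 26.36 kHz, folds to fs − 27 kHz = 25.72 kHz.
109.78 kHz mod fs = 4.34 kHz.
4.34 kHz ≤ fs/2 = 26.36 kHz, appears at 4.34 kHz.
104.5 kHz and 159.1 kHz both map to 0.94 kHz.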